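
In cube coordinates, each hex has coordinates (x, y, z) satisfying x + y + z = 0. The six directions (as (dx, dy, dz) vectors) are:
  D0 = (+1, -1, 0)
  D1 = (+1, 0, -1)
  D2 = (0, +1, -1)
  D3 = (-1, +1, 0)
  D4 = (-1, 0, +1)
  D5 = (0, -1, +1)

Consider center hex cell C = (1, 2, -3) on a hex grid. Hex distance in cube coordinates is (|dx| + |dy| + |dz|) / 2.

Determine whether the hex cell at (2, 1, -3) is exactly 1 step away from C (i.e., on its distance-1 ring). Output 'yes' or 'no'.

Answer: yes

Derivation:
|px - cx| = |2 - 1| = 1
|py - cy| = |1 - 2| = 1
|pz - cz| = |-3 - (-3)| = 0
distance = (1+1+0)/2 = 2/2 = 1
radius = 1; distance == radius -> yes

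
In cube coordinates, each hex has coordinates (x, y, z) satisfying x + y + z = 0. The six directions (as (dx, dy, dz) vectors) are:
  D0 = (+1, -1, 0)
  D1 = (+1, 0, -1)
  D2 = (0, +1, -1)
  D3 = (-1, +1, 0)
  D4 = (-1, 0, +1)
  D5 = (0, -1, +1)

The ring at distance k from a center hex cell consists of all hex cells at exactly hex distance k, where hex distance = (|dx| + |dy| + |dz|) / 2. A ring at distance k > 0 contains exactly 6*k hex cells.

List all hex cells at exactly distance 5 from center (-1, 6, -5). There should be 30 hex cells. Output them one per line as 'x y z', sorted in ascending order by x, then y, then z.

Answer: -6 6 0
-6 7 -1
-6 8 -2
-6 9 -3
-6 10 -4
-6 11 -5
-5 5 0
-5 11 -6
-4 4 0
-4 11 -7
-3 3 0
-3 11 -8
-2 2 0
-2 11 -9
-1 1 0
-1 11 -10
0 1 -1
0 10 -10
1 1 -2
1 9 -10
2 1 -3
2 8 -10
3 1 -4
3 7 -10
4 1 -5
4 2 -6
4 3 -7
4 4 -8
4 5 -9
4 6 -10

Derivation:
Walk ring at distance 5 from (-1, 6, -5):
Start at center + D4*5 = (-6, 6, 0)
  hex 0: (-6, 6, 0)
  hex 1: (-5, 5, 0)
  hex 2: (-4, 4, 0)
  hex 3: (-3, 3, 0)
  hex 4: (-2, 2, 0)
  hex 5: (-1, 1, 0)
  hex 6: (0, 1, -1)
  hex 7: (1, 1, -2)
  hex 8: (2, 1, -3)
  hex 9: (3, 1, -4)
  hex 10: (4, 1, -5)
  hex 11: (4, 2, -6)
  hex 12: (4, 3, -7)
  hex 13: (4, 4, -8)
  hex 14: (4, 5, -9)
  hex 15: (4, 6, -10)
  hex 16: (3, 7, -10)
  hex 17: (2, 8, -10)
  hex 18: (1, 9, -10)
  hex 19: (0, 10, -10)
  hex 20: (-1, 11, -10)
  hex 21: (-2, 11, -9)
  hex 22: (-3, 11, -8)
  hex 23: (-4, 11, -7)
  hex 24: (-5, 11, -6)
  hex 25: (-6, 11, -5)
  hex 26: (-6, 10, -4)
  hex 27: (-6, 9, -3)
  hex 28: (-6, 8, -2)
  hex 29: (-6, 7, -1)
Sorted: 30 hexes.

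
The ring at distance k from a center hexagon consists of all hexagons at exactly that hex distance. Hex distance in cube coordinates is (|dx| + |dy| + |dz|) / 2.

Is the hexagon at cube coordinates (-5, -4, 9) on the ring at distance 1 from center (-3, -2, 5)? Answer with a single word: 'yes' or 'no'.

|px - cx| = |-5 - (-3)| = 2
|py - cy| = |-4 - (-2)| = 2
|pz - cz| = |9 - 5| = 4
distance = (2+2+4)/2 = 8/2 = 4
radius = 1; distance != radius -> no

Answer: no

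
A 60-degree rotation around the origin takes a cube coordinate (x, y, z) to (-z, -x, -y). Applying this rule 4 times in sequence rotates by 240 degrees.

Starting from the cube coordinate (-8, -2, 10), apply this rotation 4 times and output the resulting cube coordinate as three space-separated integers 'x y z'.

Answer: 10 -8 -2

Derivation:
Start: (-8, -2, 10)
Step 1: (-8, -2, 10) -> (-(10), -(-8), -(-2)) = (-10, 8, 2)
Step 2: (-10, 8, 2) -> (-(2), -(-10), -(8)) = (-2, 10, -8)
Step 3: (-2, 10, -8) -> (-(-8), -(-2), -(10)) = (8, 2, -10)
Step 4: (8, 2, -10) -> (-(-10), -(8), -(2)) = (10, -8, -2)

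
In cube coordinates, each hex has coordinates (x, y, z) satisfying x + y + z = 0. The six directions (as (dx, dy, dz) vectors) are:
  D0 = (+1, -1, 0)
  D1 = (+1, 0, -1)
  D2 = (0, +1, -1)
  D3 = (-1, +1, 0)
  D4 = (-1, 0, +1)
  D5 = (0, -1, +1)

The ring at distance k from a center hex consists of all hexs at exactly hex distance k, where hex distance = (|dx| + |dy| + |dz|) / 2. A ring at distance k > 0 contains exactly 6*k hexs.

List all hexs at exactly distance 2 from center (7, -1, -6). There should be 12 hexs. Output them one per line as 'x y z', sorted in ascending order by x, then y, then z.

Walk ring at distance 2 from (7, -1, -6):
Start at center + D4*2 = (5, -1, -4)
  hex 0: (5, -1, -4)
  hex 1: (6, -2, -4)
  hex 2: (7, -3, -4)
  hex 3: (8, -3, -5)
  hex 4: (9, -3, -6)
  hex 5: (9, -2, -7)
  hex 6: (9, -1, -8)
  hex 7: (8, 0, -8)
  hex 8: (7, 1, -8)
  hex 9: (6, 1, -7)
  hex 10: (5, 1, -6)
  hex 11: (5, 0, -5)
Sorted: 12 hexes.

Answer: 5 -1 -4
5 0 -5
5 1 -6
6 -2 -4
6 1 -7
7 -3 -4
7 1 -8
8 -3 -5
8 0 -8
9 -3 -6
9 -2 -7
9 -1 -8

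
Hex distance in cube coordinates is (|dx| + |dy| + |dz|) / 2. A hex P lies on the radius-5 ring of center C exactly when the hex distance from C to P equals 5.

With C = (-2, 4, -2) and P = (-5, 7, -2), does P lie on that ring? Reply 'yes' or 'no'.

|px - cx| = |-5 - (-2)| = 3
|py - cy| = |7 - 4| = 3
|pz - cz| = |-2 - (-2)| = 0
distance = (3+3+0)/2 = 6/2 = 3
radius = 5; distance != radius -> no

Answer: no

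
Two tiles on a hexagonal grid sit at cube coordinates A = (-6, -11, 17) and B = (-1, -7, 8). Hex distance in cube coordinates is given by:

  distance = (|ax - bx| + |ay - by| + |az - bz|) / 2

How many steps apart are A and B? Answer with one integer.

|ax - bx| = |-6 - (-1)| = 5
|ay - by| = |-11 - (-7)| = 4
|az - bz| = |17 - 8| = 9
distance = (5 + 4 + 9) / 2 = 18 / 2 = 9

Answer: 9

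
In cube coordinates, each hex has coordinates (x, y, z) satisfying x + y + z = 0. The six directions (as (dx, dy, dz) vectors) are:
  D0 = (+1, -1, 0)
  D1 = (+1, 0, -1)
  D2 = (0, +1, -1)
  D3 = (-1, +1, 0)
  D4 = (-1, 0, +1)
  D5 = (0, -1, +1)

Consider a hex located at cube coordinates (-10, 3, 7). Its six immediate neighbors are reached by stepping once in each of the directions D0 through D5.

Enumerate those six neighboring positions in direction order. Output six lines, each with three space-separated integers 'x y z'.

Answer: -9 2 7
-9 3 6
-10 4 6
-11 4 7
-11 3 8
-10 2 8

Derivation:
Center: (-10, 3, 7). Add each direction:
  D0: (-10, 3, 7) + (1, -1, 0) = (-9, 2, 7)
  D1: (-10, 3, 7) + (1, 0, -1) = (-9, 3, 6)
  D2: (-10, 3, 7) + (0, 1, -1) = (-10, 4, 6)
  D3: (-10, 3, 7) + (-1, 1, 0) = (-11, 4, 7)
  D4: (-10, 3, 7) + (-1, 0, 1) = (-11, 3, 8)
  D5: (-10, 3, 7) + (0, -1, 1) = (-10, 2, 8)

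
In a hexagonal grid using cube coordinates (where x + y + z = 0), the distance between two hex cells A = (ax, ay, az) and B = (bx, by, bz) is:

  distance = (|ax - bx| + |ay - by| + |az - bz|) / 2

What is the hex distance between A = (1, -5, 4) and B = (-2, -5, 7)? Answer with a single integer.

Answer: 3

Derivation:
|ax - bx| = |1 - (-2)| = 3
|ay - by| = |-5 - (-5)| = 0
|az - bz| = |4 - 7| = 3
distance = (3 + 0 + 3) / 2 = 6 / 2 = 3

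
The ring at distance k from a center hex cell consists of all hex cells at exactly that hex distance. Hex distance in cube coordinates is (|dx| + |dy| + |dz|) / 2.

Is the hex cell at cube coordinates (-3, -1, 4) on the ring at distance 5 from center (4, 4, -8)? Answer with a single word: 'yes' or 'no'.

Answer: no

Derivation:
|px - cx| = |-3 - 4| = 7
|py - cy| = |-1 - 4| = 5
|pz - cz| = |4 - (-8)| = 12
distance = (7+5+12)/2 = 24/2 = 12
radius = 5; distance != radius -> no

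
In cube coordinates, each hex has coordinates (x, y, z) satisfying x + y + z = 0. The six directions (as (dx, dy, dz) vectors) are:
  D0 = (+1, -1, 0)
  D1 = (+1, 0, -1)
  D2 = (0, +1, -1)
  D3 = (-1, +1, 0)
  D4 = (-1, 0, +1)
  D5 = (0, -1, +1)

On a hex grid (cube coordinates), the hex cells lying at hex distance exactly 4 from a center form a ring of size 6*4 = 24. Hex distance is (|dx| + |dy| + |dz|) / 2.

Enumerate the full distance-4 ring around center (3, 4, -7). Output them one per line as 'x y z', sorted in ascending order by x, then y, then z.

Walk ring at distance 4 from (3, 4, -7):
Start at center + D4*4 = (-1, 4, -3)
  hex 0: (-1, 4, -3)
  hex 1: (0, 3, -3)
  hex 2: (1, 2, -3)
  hex 3: (2, 1, -3)
  hex 4: (3, 0, -3)
  hex 5: (4, 0, -4)
  hex 6: (5, 0, -5)
  hex 7: (6, 0, -6)
  hex 8: (7, 0, -7)
  hex 9: (7, 1, -8)
  hex 10: (7, 2, -9)
  hex 11: (7, 3, -10)
  hex 12: (7, 4, -11)
  hex 13: (6, 5, -11)
  hex 14: (5, 6, -11)
  hex 15: (4, 7, -11)
  hex 16: (3, 8, -11)
  hex 17: (2, 8, -10)
  hex 18: (1, 8, -9)
  hex 19: (0, 8, -8)
  hex 20: (-1, 8, -7)
  hex 21: (-1, 7, -6)
  hex 22: (-1, 6, -5)
  hex 23: (-1, 5, -4)
Sorted: 24 hexes.

Answer: -1 4 -3
-1 5 -4
-1 6 -5
-1 7 -6
-1 8 -7
0 3 -3
0 8 -8
1 2 -3
1 8 -9
2 1 -3
2 8 -10
3 0 -3
3 8 -11
4 0 -4
4 7 -11
5 0 -5
5 6 -11
6 0 -6
6 5 -11
7 0 -7
7 1 -8
7 2 -9
7 3 -10
7 4 -11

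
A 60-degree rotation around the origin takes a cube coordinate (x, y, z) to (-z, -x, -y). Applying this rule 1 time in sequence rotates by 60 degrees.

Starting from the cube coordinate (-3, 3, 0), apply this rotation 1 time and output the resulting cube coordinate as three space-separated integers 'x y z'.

Start: (-3, 3, 0)
Step 1: (-3, 3, 0) -> (-(0), -(-3), -(3)) = (0, 3, -3)

Answer: 0 3 -3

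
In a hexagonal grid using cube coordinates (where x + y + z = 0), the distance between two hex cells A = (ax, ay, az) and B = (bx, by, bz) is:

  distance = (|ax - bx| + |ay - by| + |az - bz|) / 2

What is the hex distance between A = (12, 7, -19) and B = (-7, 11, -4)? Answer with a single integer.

|ax - bx| = |12 - (-7)| = 19
|ay - by| = |7 - 11| = 4
|az - bz| = |-19 - (-4)| = 15
distance = (19 + 4 + 15) / 2 = 38 / 2 = 19

Answer: 19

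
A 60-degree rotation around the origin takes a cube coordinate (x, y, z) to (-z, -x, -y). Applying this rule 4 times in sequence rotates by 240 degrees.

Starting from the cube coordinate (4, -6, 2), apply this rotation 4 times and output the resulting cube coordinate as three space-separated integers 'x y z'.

Answer: 2 4 -6

Derivation:
Start: (4, -6, 2)
Step 1: (4, -6, 2) -> (-(2), -(4), -(-6)) = (-2, -4, 6)
Step 2: (-2, -4, 6) -> (-(6), -(-2), -(-4)) = (-6, 2, 4)
Step 3: (-6, 2, 4) -> (-(4), -(-6), -(2)) = (-4, 6, -2)
Step 4: (-4, 6, -2) -> (-(-2), -(-4), -(6)) = (2, 4, -6)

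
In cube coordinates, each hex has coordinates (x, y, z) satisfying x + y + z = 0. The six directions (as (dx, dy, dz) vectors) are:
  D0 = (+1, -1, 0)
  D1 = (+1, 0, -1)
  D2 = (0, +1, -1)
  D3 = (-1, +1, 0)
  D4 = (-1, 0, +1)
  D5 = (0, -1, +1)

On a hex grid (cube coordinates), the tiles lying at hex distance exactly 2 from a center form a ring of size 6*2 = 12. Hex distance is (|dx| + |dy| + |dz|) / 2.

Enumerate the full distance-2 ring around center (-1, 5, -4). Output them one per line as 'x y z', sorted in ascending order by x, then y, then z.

Walk ring at distance 2 from (-1, 5, -4):
Start at center + D4*2 = (-3, 5, -2)
  hex 0: (-3, 5, -2)
  hex 1: (-2, 4, -2)
  hex 2: (-1, 3, -2)
  hex 3: (0, 3, -3)
  hex 4: (1, 3, -4)
  hex 5: (1, 4, -5)
  hex 6: (1, 5, -6)
  hex 7: (0, 6, -6)
  hex 8: (-1, 7, -6)
  hex 9: (-2, 7, -5)
  hex 10: (-3, 7, -4)
  hex 11: (-3, 6, -3)
Sorted: 12 hexes.

Answer: -3 5 -2
-3 6 -3
-3 7 -4
-2 4 -2
-2 7 -5
-1 3 -2
-1 7 -6
0 3 -3
0 6 -6
1 3 -4
1 4 -5
1 5 -6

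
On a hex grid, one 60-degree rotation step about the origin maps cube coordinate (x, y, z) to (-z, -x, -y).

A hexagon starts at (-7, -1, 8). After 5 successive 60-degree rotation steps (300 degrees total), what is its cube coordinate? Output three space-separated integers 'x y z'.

Answer: 1 -8 7

Derivation:
Start: (-7, -1, 8)
Step 1: (-7, -1, 8) -> (-(8), -(-7), -(-1)) = (-8, 7, 1)
Step 2: (-8, 7, 1) -> (-(1), -(-8), -(7)) = (-1, 8, -7)
Step 3: (-1, 8, -7) -> (-(-7), -(-1), -(8)) = (7, 1, -8)
Step 4: (7, 1, -8) -> (-(-8), -(7), -(1)) = (8, -7, -1)
Step 5: (8, -7, -1) -> (-(-1), -(8), -(-7)) = (1, -8, 7)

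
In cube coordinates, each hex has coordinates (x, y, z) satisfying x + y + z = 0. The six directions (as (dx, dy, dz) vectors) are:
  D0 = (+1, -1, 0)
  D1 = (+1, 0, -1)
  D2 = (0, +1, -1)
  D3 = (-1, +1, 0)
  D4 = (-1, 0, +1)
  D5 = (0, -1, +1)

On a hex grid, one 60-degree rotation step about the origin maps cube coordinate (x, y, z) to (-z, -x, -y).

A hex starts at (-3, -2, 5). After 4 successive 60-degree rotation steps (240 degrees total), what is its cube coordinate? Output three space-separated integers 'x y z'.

Start: (-3, -2, 5)
Step 1: (-3, -2, 5) -> (-(5), -(-3), -(-2)) = (-5, 3, 2)
Step 2: (-5, 3, 2) -> (-(2), -(-5), -(3)) = (-2, 5, -3)
Step 3: (-2, 5, -3) -> (-(-3), -(-2), -(5)) = (3, 2, -5)
Step 4: (3, 2, -5) -> (-(-5), -(3), -(2)) = (5, -3, -2)

Answer: 5 -3 -2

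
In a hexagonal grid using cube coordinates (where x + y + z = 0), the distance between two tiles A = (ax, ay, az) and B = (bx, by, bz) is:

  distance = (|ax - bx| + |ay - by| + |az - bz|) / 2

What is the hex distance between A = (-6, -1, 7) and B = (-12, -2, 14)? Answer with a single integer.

Answer: 7

Derivation:
|ax - bx| = |-6 - (-12)| = 6
|ay - by| = |-1 - (-2)| = 1
|az - bz| = |7 - 14| = 7
distance = (6 + 1 + 7) / 2 = 14 / 2 = 7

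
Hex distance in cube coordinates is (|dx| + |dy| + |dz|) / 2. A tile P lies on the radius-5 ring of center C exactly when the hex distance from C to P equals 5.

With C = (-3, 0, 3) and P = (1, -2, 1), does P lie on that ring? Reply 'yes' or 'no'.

Answer: no

Derivation:
|px - cx| = |1 - (-3)| = 4
|py - cy| = |-2 - 0| = 2
|pz - cz| = |1 - 3| = 2
distance = (4+2+2)/2 = 8/2 = 4
radius = 5; distance != radius -> no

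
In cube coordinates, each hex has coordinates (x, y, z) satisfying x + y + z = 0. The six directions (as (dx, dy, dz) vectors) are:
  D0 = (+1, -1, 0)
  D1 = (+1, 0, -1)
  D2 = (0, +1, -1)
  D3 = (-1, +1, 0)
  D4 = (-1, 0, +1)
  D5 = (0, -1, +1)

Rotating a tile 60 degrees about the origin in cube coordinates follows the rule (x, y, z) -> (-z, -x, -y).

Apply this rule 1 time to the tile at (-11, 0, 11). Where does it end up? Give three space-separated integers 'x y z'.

Start: (-11, 0, 11)
Step 1: (-11, 0, 11) -> (-(11), -(-11), -(0)) = (-11, 11, 0)

Answer: -11 11 0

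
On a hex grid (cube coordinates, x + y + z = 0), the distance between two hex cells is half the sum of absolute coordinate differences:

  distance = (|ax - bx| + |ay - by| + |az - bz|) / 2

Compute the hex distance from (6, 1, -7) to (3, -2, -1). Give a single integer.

|ax - bx| = |6 - 3| = 3
|ay - by| = |1 - (-2)| = 3
|az - bz| = |-7 - (-1)| = 6
distance = (3 + 3 + 6) / 2 = 12 / 2 = 6

Answer: 6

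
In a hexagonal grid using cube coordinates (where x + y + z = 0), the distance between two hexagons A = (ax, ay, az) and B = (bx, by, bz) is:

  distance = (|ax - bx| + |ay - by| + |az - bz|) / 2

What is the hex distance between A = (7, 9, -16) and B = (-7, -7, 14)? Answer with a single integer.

|ax - bx| = |7 - (-7)| = 14
|ay - by| = |9 - (-7)| = 16
|az - bz| = |-16 - 14| = 30
distance = (14 + 16 + 30) / 2 = 60 / 2 = 30

Answer: 30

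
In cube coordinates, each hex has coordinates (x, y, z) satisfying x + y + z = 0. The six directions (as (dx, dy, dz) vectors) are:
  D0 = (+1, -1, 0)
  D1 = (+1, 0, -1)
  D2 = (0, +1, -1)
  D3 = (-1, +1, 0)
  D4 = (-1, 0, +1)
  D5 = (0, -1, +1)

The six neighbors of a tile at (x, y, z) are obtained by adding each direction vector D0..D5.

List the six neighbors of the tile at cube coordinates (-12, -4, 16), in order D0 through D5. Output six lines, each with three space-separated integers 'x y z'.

Center: (-12, -4, 16). Add each direction:
  D0: (-12, -4, 16) + (1, -1, 0) = (-11, -5, 16)
  D1: (-12, -4, 16) + (1, 0, -1) = (-11, -4, 15)
  D2: (-12, -4, 16) + (0, 1, -1) = (-12, -3, 15)
  D3: (-12, -4, 16) + (-1, 1, 0) = (-13, -3, 16)
  D4: (-12, -4, 16) + (-1, 0, 1) = (-13, -4, 17)
  D5: (-12, -4, 16) + (0, -1, 1) = (-12, -5, 17)

Answer: -11 -5 16
-11 -4 15
-12 -3 15
-13 -3 16
-13 -4 17
-12 -5 17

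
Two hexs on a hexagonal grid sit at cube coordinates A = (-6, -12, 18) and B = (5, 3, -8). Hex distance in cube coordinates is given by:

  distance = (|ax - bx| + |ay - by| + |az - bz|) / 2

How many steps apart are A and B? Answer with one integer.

|ax - bx| = |-6 - 5| = 11
|ay - by| = |-12 - 3| = 15
|az - bz| = |18 - (-8)| = 26
distance = (11 + 15 + 26) / 2 = 52 / 2 = 26

Answer: 26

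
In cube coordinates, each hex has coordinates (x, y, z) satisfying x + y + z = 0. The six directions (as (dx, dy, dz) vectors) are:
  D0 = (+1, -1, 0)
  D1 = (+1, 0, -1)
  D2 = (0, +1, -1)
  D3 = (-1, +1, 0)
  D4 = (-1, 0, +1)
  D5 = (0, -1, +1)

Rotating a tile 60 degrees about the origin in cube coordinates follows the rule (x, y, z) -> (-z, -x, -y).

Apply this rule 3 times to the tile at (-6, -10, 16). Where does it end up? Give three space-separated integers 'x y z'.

Answer: 6 10 -16

Derivation:
Start: (-6, -10, 16)
Step 1: (-6, -10, 16) -> (-(16), -(-6), -(-10)) = (-16, 6, 10)
Step 2: (-16, 6, 10) -> (-(10), -(-16), -(6)) = (-10, 16, -6)
Step 3: (-10, 16, -6) -> (-(-6), -(-10), -(16)) = (6, 10, -16)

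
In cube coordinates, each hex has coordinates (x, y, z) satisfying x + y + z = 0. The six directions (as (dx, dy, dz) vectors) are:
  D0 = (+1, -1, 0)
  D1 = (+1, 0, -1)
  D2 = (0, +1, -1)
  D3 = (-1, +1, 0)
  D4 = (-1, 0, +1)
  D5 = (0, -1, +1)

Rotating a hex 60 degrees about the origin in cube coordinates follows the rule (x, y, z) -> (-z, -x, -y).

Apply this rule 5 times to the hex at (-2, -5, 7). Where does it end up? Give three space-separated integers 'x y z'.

Start: (-2, -5, 7)
Step 1: (-2, -5, 7) -> (-(7), -(-2), -(-5)) = (-7, 2, 5)
Step 2: (-7, 2, 5) -> (-(5), -(-7), -(2)) = (-5, 7, -2)
Step 3: (-5, 7, -2) -> (-(-2), -(-5), -(7)) = (2, 5, -7)
Step 4: (2, 5, -7) -> (-(-7), -(2), -(5)) = (7, -2, -5)
Step 5: (7, -2, -5) -> (-(-5), -(7), -(-2)) = (5, -7, 2)

Answer: 5 -7 2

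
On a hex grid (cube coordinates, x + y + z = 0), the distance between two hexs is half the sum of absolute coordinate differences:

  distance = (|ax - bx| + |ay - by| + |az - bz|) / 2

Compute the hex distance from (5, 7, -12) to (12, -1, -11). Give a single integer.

Answer: 8

Derivation:
|ax - bx| = |5 - 12| = 7
|ay - by| = |7 - (-1)| = 8
|az - bz| = |-12 - (-11)| = 1
distance = (7 + 8 + 1) / 2 = 16 / 2 = 8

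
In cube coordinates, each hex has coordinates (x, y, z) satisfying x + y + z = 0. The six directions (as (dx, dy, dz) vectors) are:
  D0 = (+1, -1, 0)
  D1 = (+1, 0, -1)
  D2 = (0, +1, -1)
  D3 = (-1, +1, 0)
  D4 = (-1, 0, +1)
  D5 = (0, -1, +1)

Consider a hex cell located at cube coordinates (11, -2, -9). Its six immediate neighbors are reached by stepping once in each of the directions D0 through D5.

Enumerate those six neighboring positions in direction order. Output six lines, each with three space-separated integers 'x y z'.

Answer: 12 -3 -9
12 -2 -10
11 -1 -10
10 -1 -9
10 -2 -8
11 -3 -8

Derivation:
Center: (11, -2, -9). Add each direction:
  D0: (11, -2, -9) + (1, -1, 0) = (12, -3, -9)
  D1: (11, -2, -9) + (1, 0, -1) = (12, -2, -10)
  D2: (11, -2, -9) + (0, 1, -1) = (11, -1, -10)
  D3: (11, -2, -9) + (-1, 1, 0) = (10, -1, -9)
  D4: (11, -2, -9) + (-1, 0, 1) = (10, -2, -8)
  D5: (11, -2, -9) + (0, -1, 1) = (11, -3, -8)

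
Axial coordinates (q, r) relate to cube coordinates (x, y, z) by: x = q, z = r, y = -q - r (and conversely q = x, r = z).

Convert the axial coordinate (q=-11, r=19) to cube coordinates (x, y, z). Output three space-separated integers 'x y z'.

x = q = -11
z = r = 19
y = -x - z = -(-11) - (19) = -8

Answer: -11 -8 19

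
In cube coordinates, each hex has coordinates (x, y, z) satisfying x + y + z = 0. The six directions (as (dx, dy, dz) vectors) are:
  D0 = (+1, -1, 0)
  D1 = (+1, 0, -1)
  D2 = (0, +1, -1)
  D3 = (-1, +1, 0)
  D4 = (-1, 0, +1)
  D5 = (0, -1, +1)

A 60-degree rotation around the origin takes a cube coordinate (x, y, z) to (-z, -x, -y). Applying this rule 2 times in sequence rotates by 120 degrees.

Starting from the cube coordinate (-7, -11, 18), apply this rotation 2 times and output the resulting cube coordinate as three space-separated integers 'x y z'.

Start: (-7, -11, 18)
Step 1: (-7, -11, 18) -> (-(18), -(-7), -(-11)) = (-18, 7, 11)
Step 2: (-18, 7, 11) -> (-(11), -(-18), -(7)) = (-11, 18, -7)

Answer: -11 18 -7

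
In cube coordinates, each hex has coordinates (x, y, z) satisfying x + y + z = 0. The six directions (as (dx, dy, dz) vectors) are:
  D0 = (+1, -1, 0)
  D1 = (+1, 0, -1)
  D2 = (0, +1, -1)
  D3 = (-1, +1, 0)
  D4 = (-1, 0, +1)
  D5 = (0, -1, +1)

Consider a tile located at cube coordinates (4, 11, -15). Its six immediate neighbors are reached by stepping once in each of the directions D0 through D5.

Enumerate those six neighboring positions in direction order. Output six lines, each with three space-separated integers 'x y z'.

Answer: 5 10 -15
5 11 -16
4 12 -16
3 12 -15
3 11 -14
4 10 -14

Derivation:
Center: (4, 11, -15). Add each direction:
  D0: (4, 11, -15) + (1, -1, 0) = (5, 10, -15)
  D1: (4, 11, -15) + (1, 0, -1) = (5, 11, -16)
  D2: (4, 11, -15) + (0, 1, -1) = (4, 12, -16)
  D3: (4, 11, -15) + (-1, 1, 0) = (3, 12, -15)
  D4: (4, 11, -15) + (-1, 0, 1) = (3, 11, -14)
  D5: (4, 11, -15) + (0, -1, 1) = (4, 10, -14)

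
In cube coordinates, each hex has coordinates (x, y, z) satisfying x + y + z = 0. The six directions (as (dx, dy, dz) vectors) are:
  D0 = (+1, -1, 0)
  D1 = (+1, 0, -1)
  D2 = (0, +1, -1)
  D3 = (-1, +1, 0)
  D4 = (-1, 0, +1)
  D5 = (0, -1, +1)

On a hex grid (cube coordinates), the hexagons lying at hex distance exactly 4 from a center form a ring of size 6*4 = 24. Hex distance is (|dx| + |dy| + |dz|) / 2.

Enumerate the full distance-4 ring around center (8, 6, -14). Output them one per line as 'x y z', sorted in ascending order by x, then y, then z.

Answer: 4 6 -10
4 7 -11
4 8 -12
4 9 -13
4 10 -14
5 5 -10
5 10 -15
6 4 -10
6 10 -16
7 3 -10
7 10 -17
8 2 -10
8 10 -18
9 2 -11
9 9 -18
10 2 -12
10 8 -18
11 2 -13
11 7 -18
12 2 -14
12 3 -15
12 4 -16
12 5 -17
12 6 -18

Derivation:
Walk ring at distance 4 from (8, 6, -14):
Start at center + D4*4 = (4, 6, -10)
  hex 0: (4, 6, -10)
  hex 1: (5, 5, -10)
  hex 2: (6, 4, -10)
  hex 3: (7, 3, -10)
  hex 4: (8, 2, -10)
  hex 5: (9, 2, -11)
  hex 6: (10, 2, -12)
  hex 7: (11, 2, -13)
  hex 8: (12, 2, -14)
  hex 9: (12, 3, -15)
  hex 10: (12, 4, -16)
  hex 11: (12, 5, -17)
  hex 12: (12, 6, -18)
  hex 13: (11, 7, -18)
  hex 14: (10, 8, -18)
  hex 15: (9, 9, -18)
  hex 16: (8, 10, -18)
  hex 17: (7, 10, -17)
  hex 18: (6, 10, -16)
  hex 19: (5, 10, -15)
  hex 20: (4, 10, -14)
  hex 21: (4, 9, -13)
  hex 22: (4, 8, -12)
  hex 23: (4, 7, -11)
Sorted: 24 hexes.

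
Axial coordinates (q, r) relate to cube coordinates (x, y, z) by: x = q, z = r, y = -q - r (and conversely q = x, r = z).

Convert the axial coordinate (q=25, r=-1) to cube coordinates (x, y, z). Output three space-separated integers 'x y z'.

x = q = 25
z = r = -1
y = -x - z = -(25) - (-1) = -24

Answer: 25 -24 -1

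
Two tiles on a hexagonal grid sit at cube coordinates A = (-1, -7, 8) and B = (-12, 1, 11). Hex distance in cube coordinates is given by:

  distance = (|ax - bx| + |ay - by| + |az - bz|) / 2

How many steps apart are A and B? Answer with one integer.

Answer: 11

Derivation:
|ax - bx| = |-1 - (-12)| = 11
|ay - by| = |-7 - 1| = 8
|az - bz| = |8 - 11| = 3
distance = (11 + 8 + 3) / 2 = 22 / 2 = 11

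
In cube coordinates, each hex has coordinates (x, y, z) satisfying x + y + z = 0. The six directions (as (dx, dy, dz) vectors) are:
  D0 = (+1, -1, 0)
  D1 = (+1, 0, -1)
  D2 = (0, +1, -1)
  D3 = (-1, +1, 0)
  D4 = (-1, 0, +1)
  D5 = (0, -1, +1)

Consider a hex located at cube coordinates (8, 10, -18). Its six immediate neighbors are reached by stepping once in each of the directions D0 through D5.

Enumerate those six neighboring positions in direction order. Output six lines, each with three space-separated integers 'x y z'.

Center: (8, 10, -18). Add each direction:
  D0: (8, 10, -18) + (1, -1, 0) = (9, 9, -18)
  D1: (8, 10, -18) + (1, 0, -1) = (9, 10, -19)
  D2: (8, 10, -18) + (0, 1, -1) = (8, 11, -19)
  D3: (8, 10, -18) + (-1, 1, 0) = (7, 11, -18)
  D4: (8, 10, -18) + (-1, 0, 1) = (7, 10, -17)
  D5: (8, 10, -18) + (0, -1, 1) = (8, 9, -17)

Answer: 9 9 -18
9 10 -19
8 11 -19
7 11 -18
7 10 -17
8 9 -17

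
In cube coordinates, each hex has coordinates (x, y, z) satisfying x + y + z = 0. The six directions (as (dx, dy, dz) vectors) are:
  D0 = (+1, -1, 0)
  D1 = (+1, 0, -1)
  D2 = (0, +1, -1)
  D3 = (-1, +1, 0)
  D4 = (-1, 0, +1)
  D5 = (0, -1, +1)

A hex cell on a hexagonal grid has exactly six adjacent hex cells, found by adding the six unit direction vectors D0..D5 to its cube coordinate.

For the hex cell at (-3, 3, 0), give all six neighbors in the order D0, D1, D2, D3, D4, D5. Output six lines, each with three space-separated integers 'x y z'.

Center: (-3, 3, 0). Add each direction:
  D0: (-3, 3, 0) + (1, -1, 0) = (-2, 2, 0)
  D1: (-3, 3, 0) + (1, 0, -1) = (-2, 3, -1)
  D2: (-3, 3, 0) + (0, 1, -1) = (-3, 4, -1)
  D3: (-3, 3, 0) + (-1, 1, 0) = (-4, 4, 0)
  D4: (-3, 3, 0) + (-1, 0, 1) = (-4, 3, 1)
  D5: (-3, 3, 0) + (0, -1, 1) = (-3, 2, 1)

Answer: -2 2 0
-2 3 -1
-3 4 -1
-4 4 0
-4 3 1
-3 2 1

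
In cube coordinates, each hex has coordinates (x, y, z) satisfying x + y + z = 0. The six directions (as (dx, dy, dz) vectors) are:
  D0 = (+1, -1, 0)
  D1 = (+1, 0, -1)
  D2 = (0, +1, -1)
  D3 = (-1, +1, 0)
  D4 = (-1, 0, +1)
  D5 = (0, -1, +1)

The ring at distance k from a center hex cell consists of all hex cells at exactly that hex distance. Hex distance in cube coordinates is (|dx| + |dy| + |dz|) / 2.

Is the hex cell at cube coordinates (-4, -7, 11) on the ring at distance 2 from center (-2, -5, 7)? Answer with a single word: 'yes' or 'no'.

Answer: no

Derivation:
|px - cx| = |-4 - (-2)| = 2
|py - cy| = |-7 - (-5)| = 2
|pz - cz| = |11 - 7| = 4
distance = (2+2+4)/2 = 8/2 = 4
radius = 2; distance != radius -> no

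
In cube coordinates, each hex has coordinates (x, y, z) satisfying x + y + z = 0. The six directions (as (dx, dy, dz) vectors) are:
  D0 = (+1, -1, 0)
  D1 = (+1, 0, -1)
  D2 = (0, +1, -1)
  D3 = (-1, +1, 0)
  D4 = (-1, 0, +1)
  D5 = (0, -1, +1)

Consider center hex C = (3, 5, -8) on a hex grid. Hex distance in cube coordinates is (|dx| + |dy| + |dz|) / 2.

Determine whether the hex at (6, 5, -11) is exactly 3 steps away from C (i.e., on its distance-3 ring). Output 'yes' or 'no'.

|px - cx| = |6 - 3| = 3
|py - cy| = |5 - 5| = 0
|pz - cz| = |-11 - (-8)| = 3
distance = (3+0+3)/2 = 6/2 = 3
radius = 3; distance == radius -> yes

Answer: yes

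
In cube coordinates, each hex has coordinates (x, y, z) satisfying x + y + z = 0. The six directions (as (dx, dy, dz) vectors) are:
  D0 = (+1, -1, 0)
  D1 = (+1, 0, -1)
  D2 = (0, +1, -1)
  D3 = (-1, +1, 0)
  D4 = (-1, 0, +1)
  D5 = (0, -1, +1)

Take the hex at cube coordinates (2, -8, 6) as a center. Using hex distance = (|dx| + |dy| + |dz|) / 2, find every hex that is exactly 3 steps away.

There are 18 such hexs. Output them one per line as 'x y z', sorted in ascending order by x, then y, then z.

Walk ring at distance 3 from (2, -8, 6):
Start at center + D4*3 = (-1, -8, 9)
  hex 0: (-1, -8, 9)
  hex 1: (0, -9, 9)
  hex 2: (1, -10, 9)
  hex 3: (2, -11, 9)
  hex 4: (3, -11, 8)
  hex 5: (4, -11, 7)
  hex 6: (5, -11, 6)
  hex 7: (5, -10, 5)
  hex 8: (5, -9, 4)
  hex 9: (5, -8, 3)
  hex 10: (4, -7, 3)
  hex 11: (3, -6, 3)
  hex 12: (2, -5, 3)
  hex 13: (1, -5, 4)
  hex 14: (0, -5, 5)
  hex 15: (-1, -5, 6)
  hex 16: (-1, -6, 7)
  hex 17: (-1, -7, 8)
Sorted: 18 hexes.

Answer: -1 -8 9
-1 -7 8
-1 -6 7
-1 -5 6
0 -9 9
0 -5 5
1 -10 9
1 -5 4
2 -11 9
2 -5 3
3 -11 8
3 -6 3
4 -11 7
4 -7 3
5 -11 6
5 -10 5
5 -9 4
5 -8 3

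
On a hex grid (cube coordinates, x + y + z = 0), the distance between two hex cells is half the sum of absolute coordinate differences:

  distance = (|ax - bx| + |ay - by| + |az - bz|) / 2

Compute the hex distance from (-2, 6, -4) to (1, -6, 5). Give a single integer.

Answer: 12

Derivation:
|ax - bx| = |-2 - 1| = 3
|ay - by| = |6 - (-6)| = 12
|az - bz| = |-4 - 5| = 9
distance = (3 + 12 + 9) / 2 = 24 / 2 = 12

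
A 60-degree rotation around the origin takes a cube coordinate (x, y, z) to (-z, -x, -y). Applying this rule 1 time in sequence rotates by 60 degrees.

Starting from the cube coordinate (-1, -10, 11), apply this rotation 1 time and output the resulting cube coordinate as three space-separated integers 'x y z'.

Answer: -11 1 10

Derivation:
Start: (-1, -10, 11)
Step 1: (-1, -10, 11) -> (-(11), -(-1), -(-10)) = (-11, 1, 10)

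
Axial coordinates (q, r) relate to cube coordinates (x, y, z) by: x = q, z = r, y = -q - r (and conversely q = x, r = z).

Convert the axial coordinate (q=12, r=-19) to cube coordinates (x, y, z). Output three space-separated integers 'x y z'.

x = q = 12
z = r = -19
y = -x - z = -(12) - (-19) = 7

Answer: 12 7 -19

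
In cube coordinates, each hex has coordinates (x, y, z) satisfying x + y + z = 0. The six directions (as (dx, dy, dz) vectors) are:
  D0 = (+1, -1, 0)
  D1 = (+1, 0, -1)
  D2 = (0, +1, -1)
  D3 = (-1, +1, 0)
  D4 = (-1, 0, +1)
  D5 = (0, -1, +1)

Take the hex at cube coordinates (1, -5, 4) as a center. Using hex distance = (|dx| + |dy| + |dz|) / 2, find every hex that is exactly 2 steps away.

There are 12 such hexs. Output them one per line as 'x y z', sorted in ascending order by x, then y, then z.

Walk ring at distance 2 from (1, -5, 4):
Start at center + D4*2 = (-1, -5, 6)
  hex 0: (-1, -5, 6)
  hex 1: (0, -6, 6)
  hex 2: (1, -7, 6)
  hex 3: (2, -7, 5)
  hex 4: (3, -7, 4)
  hex 5: (3, -6, 3)
  hex 6: (3, -5, 2)
  hex 7: (2, -4, 2)
  hex 8: (1, -3, 2)
  hex 9: (0, -3, 3)
  hex 10: (-1, -3, 4)
  hex 11: (-1, -4, 5)
Sorted: 12 hexes.

Answer: -1 -5 6
-1 -4 5
-1 -3 4
0 -6 6
0 -3 3
1 -7 6
1 -3 2
2 -7 5
2 -4 2
3 -7 4
3 -6 3
3 -5 2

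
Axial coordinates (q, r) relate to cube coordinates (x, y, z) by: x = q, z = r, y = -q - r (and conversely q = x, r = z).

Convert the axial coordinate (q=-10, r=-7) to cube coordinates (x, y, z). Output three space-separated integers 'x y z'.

x = q = -10
z = r = -7
y = -x - z = -(-10) - (-7) = 17

Answer: -10 17 -7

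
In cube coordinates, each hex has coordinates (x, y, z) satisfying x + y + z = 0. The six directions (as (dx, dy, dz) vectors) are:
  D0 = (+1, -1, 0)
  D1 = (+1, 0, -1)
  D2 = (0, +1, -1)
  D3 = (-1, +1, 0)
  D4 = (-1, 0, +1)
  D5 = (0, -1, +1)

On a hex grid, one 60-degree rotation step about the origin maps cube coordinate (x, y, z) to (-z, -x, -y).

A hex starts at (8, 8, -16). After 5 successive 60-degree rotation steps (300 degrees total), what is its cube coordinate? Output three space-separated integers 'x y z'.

Start: (8, 8, -16)
Step 1: (8, 8, -16) -> (-(-16), -(8), -(8)) = (16, -8, -8)
Step 2: (16, -8, -8) -> (-(-8), -(16), -(-8)) = (8, -16, 8)
Step 3: (8, -16, 8) -> (-(8), -(8), -(-16)) = (-8, -8, 16)
Step 4: (-8, -8, 16) -> (-(16), -(-8), -(-8)) = (-16, 8, 8)
Step 5: (-16, 8, 8) -> (-(8), -(-16), -(8)) = (-8, 16, -8)

Answer: -8 16 -8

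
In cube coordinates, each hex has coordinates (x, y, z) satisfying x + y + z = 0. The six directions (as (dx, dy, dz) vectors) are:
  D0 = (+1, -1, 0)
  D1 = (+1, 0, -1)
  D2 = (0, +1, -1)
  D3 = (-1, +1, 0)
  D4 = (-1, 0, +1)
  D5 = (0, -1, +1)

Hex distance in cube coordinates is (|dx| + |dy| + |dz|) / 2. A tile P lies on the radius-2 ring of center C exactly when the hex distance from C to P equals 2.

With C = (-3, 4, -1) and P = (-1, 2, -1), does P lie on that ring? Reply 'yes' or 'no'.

Answer: yes

Derivation:
|px - cx| = |-1 - (-3)| = 2
|py - cy| = |2 - 4| = 2
|pz - cz| = |-1 - (-1)| = 0
distance = (2+2+0)/2 = 4/2 = 2
radius = 2; distance == radius -> yes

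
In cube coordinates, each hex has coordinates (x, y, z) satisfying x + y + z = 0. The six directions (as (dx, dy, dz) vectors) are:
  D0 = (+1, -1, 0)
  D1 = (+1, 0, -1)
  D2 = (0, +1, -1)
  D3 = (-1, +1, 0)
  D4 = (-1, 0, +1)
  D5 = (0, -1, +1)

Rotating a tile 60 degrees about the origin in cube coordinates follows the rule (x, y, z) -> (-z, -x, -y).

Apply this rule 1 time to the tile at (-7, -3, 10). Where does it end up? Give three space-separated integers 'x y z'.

Start: (-7, -3, 10)
Step 1: (-7, -3, 10) -> (-(10), -(-7), -(-3)) = (-10, 7, 3)

Answer: -10 7 3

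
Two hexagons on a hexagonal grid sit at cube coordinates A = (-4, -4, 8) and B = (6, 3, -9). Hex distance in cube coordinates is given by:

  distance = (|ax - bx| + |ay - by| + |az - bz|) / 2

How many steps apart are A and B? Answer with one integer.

Answer: 17

Derivation:
|ax - bx| = |-4 - 6| = 10
|ay - by| = |-4 - 3| = 7
|az - bz| = |8 - (-9)| = 17
distance = (10 + 7 + 17) / 2 = 34 / 2 = 17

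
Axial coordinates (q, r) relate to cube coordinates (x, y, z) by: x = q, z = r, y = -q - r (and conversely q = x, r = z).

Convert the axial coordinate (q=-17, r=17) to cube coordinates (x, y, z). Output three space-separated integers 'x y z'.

Answer: -17 0 17

Derivation:
x = q = -17
z = r = 17
y = -x - z = -(-17) - (17) = 0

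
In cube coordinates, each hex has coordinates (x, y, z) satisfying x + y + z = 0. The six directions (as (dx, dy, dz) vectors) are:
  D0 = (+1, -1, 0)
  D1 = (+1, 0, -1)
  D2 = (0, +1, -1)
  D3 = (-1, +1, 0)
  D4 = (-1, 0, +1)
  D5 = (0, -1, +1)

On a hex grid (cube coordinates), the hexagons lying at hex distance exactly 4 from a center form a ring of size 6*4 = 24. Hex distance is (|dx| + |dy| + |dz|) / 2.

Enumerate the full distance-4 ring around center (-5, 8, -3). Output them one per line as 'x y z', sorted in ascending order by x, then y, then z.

Walk ring at distance 4 from (-5, 8, -3):
Start at center + D4*4 = (-9, 8, 1)
  hex 0: (-9, 8, 1)
  hex 1: (-8, 7, 1)
  hex 2: (-7, 6, 1)
  hex 3: (-6, 5, 1)
  hex 4: (-5, 4, 1)
  hex 5: (-4, 4, 0)
  hex 6: (-3, 4, -1)
  hex 7: (-2, 4, -2)
  hex 8: (-1, 4, -3)
  hex 9: (-1, 5, -4)
  hex 10: (-1, 6, -5)
  hex 11: (-1, 7, -6)
  hex 12: (-1, 8, -7)
  hex 13: (-2, 9, -7)
  hex 14: (-3, 10, -7)
  hex 15: (-4, 11, -7)
  hex 16: (-5, 12, -7)
  hex 17: (-6, 12, -6)
  hex 18: (-7, 12, -5)
  hex 19: (-8, 12, -4)
  hex 20: (-9, 12, -3)
  hex 21: (-9, 11, -2)
  hex 22: (-9, 10, -1)
  hex 23: (-9, 9, 0)
Sorted: 24 hexes.

Answer: -9 8 1
-9 9 0
-9 10 -1
-9 11 -2
-9 12 -3
-8 7 1
-8 12 -4
-7 6 1
-7 12 -5
-6 5 1
-6 12 -6
-5 4 1
-5 12 -7
-4 4 0
-4 11 -7
-3 4 -1
-3 10 -7
-2 4 -2
-2 9 -7
-1 4 -3
-1 5 -4
-1 6 -5
-1 7 -6
-1 8 -7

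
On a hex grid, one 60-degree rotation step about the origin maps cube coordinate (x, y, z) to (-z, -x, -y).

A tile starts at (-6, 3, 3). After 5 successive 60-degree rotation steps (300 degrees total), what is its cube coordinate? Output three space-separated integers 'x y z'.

Answer: -3 -3 6

Derivation:
Start: (-6, 3, 3)
Step 1: (-6, 3, 3) -> (-(3), -(-6), -(3)) = (-3, 6, -3)
Step 2: (-3, 6, -3) -> (-(-3), -(-3), -(6)) = (3, 3, -6)
Step 3: (3, 3, -6) -> (-(-6), -(3), -(3)) = (6, -3, -3)
Step 4: (6, -3, -3) -> (-(-3), -(6), -(-3)) = (3, -6, 3)
Step 5: (3, -6, 3) -> (-(3), -(3), -(-6)) = (-3, -3, 6)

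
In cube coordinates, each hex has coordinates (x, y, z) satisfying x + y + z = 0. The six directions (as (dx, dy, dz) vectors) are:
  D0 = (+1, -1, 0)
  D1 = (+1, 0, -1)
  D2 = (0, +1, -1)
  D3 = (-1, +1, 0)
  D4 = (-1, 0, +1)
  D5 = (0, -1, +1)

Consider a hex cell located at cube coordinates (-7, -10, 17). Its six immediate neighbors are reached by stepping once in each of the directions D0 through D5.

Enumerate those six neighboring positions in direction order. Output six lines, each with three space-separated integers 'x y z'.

Answer: -6 -11 17
-6 -10 16
-7 -9 16
-8 -9 17
-8 -10 18
-7 -11 18

Derivation:
Center: (-7, -10, 17). Add each direction:
  D0: (-7, -10, 17) + (1, -1, 0) = (-6, -11, 17)
  D1: (-7, -10, 17) + (1, 0, -1) = (-6, -10, 16)
  D2: (-7, -10, 17) + (0, 1, -1) = (-7, -9, 16)
  D3: (-7, -10, 17) + (-1, 1, 0) = (-8, -9, 17)
  D4: (-7, -10, 17) + (-1, 0, 1) = (-8, -10, 18)
  D5: (-7, -10, 17) + (0, -1, 1) = (-7, -11, 18)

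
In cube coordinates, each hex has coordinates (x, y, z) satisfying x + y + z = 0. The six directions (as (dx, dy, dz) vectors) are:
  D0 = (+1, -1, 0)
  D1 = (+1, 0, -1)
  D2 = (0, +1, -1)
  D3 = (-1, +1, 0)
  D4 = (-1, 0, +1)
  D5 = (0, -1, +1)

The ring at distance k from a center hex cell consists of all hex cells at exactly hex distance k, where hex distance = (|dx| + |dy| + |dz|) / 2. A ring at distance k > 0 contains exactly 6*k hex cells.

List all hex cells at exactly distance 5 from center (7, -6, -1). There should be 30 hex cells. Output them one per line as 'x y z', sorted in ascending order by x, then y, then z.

Answer: 2 -6 4
2 -5 3
2 -4 2
2 -3 1
2 -2 0
2 -1 -1
3 -7 4
3 -1 -2
4 -8 4
4 -1 -3
5 -9 4
5 -1 -4
6 -10 4
6 -1 -5
7 -11 4
7 -1 -6
8 -11 3
8 -2 -6
9 -11 2
9 -3 -6
10 -11 1
10 -4 -6
11 -11 0
11 -5 -6
12 -11 -1
12 -10 -2
12 -9 -3
12 -8 -4
12 -7 -5
12 -6 -6

Derivation:
Walk ring at distance 5 from (7, -6, -1):
Start at center + D4*5 = (2, -6, 4)
  hex 0: (2, -6, 4)
  hex 1: (3, -7, 4)
  hex 2: (4, -8, 4)
  hex 3: (5, -9, 4)
  hex 4: (6, -10, 4)
  hex 5: (7, -11, 4)
  hex 6: (8, -11, 3)
  hex 7: (9, -11, 2)
  hex 8: (10, -11, 1)
  hex 9: (11, -11, 0)
  hex 10: (12, -11, -1)
  hex 11: (12, -10, -2)
  hex 12: (12, -9, -3)
  hex 13: (12, -8, -4)
  hex 14: (12, -7, -5)
  hex 15: (12, -6, -6)
  hex 16: (11, -5, -6)
  hex 17: (10, -4, -6)
  hex 18: (9, -3, -6)
  hex 19: (8, -2, -6)
  hex 20: (7, -1, -6)
  hex 21: (6, -1, -5)
  hex 22: (5, -1, -4)
  hex 23: (4, -1, -3)
  hex 24: (3, -1, -2)
  hex 25: (2, -1, -1)
  hex 26: (2, -2, 0)
  hex 27: (2, -3, 1)
  hex 28: (2, -4, 2)
  hex 29: (2, -5, 3)
Sorted: 30 hexes.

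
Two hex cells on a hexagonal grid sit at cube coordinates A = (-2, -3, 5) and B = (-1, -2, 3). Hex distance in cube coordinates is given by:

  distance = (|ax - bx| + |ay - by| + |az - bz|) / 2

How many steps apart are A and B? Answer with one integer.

|ax - bx| = |-2 - (-1)| = 1
|ay - by| = |-3 - (-2)| = 1
|az - bz| = |5 - 3| = 2
distance = (1 + 1 + 2) / 2 = 4 / 2 = 2

Answer: 2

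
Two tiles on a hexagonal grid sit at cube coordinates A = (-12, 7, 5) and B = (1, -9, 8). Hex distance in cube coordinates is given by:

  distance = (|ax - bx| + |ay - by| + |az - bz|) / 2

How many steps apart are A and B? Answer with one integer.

Answer: 16

Derivation:
|ax - bx| = |-12 - 1| = 13
|ay - by| = |7 - (-9)| = 16
|az - bz| = |5 - 8| = 3
distance = (13 + 16 + 3) / 2 = 32 / 2 = 16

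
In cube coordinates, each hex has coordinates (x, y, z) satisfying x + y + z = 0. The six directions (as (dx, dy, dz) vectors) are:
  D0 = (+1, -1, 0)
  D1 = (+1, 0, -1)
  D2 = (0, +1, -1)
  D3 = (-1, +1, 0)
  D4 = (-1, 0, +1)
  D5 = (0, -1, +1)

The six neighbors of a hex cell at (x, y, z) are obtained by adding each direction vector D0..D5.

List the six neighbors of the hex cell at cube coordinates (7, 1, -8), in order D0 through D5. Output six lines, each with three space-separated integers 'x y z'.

Center: (7, 1, -8). Add each direction:
  D0: (7, 1, -8) + (1, -1, 0) = (8, 0, -8)
  D1: (7, 1, -8) + (1, 0, -1) = (8, 1, -9)
  D2: (7, 1, -8) + (0, 1, -1) = (7, 2, -9)
  D3: (7, 1, -8) + (-1, 1, 0) = (6, 2, -8)
  D4: (7, 1, -8) + (-1, 0, 1) = (6, 1, -7)
  D5: (7, 1, -8) + (0, -1, 1) = (7, 0, -7)

Answer: 8 0 -8
8 1 -9
7 2 -9
6 2 -8
6 1 -7
7 0 -7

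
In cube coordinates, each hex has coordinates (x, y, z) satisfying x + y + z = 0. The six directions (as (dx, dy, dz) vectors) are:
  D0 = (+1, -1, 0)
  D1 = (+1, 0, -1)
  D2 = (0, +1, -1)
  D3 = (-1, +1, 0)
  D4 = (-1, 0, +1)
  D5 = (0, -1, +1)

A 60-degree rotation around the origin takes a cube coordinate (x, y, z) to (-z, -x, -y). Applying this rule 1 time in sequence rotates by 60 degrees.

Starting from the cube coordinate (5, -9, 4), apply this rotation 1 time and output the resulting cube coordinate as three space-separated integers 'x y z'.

Answer: -4 -5 9

Derivation:
Start: (5, -9, 4)
Step 1: (5, -9, 4) -> (-(4), -(5), -(-9)) = (-4, -5, 9)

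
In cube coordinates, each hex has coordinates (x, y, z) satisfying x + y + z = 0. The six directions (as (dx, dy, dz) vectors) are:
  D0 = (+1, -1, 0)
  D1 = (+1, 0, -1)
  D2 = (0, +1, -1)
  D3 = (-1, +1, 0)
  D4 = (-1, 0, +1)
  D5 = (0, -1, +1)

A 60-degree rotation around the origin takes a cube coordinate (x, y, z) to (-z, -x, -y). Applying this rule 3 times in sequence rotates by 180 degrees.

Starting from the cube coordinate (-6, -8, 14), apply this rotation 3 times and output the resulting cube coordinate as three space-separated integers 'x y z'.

Answer: 6 8 -14

Derivation:
Start: (-6, -8, 14)
Step 1: (-6, -8, 14) -> (-(14), -(-6), -(-8)) = (-14, 6, 8)
Step 2: (-14, 6, 8) -> (-(8), -(-14), -(6)) = (-8, 14, -6)
Step 3: (-8, 14, -6) -> (-(-6), -(-8), -(14)) = (6, 8, -14)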